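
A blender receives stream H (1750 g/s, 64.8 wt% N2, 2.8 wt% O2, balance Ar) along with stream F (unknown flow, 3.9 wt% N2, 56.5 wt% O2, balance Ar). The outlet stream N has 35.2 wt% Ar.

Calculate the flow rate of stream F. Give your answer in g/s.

1114 g/s

Let F be the unknown flow. Total out = 1750 + F.
Ar balance: 567 + 0.396·F = 0.352·(1750 + F)
(0.396 − 0.352)·F = 0.352×1750 − 567 = 49
F = 49 / 0.044 = 1113.6 g/s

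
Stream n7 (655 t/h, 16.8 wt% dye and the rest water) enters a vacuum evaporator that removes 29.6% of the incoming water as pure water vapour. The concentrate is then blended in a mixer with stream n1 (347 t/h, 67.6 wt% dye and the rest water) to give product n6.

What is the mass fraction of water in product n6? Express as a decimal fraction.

Vapour removed = 0.296×0.832×655 = 161.31 t/h; concentrate = 493.69 t/h.
water reaching the mixer = 383.65 (from concentrate) + 347×0.324 = 496.08 t/h.
Product flow = 493.69 + 347 = 840.69 t/h; water fraction = 0.590.

0.590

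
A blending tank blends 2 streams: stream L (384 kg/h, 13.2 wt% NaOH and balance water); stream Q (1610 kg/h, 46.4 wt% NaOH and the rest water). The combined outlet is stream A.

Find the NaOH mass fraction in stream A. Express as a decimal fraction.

0.400

Total flow out = 384 + 1610 = 1994 kg/h.
NaOH in = 384×0.132 + 1610×0.464 = 797.73 kg/h.
NaOH mass fraction in A = 797.73/1994 = 0.400.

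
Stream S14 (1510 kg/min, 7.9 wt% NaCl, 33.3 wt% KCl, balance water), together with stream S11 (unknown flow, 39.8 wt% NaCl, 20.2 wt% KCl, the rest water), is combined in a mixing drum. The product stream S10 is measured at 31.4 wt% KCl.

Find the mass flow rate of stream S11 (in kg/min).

Let S11 be the unknown flow. Total out = 1510 + S11.
KCl balance: 502.83 + 0.202·S11 = 0.314·(1510 + S11)
(0.202 − 0.314)·S11 = 0.314×1510 − 502.83 = -28.69
S11 = -28.69 / -0.112 = 256.16 kg/min

256.2 kg/min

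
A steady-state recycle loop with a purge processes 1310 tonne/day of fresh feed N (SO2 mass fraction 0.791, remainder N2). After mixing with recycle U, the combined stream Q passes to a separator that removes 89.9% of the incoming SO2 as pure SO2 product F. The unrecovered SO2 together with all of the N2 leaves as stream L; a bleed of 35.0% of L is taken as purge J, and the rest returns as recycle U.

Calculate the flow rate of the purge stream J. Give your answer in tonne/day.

313 tonne/day

N2 enters only via N and leaves only via the purge: 1310×0.209 = 0.350×(N2 in L), and the separator passes all N2, so N2 in Q = N2 in L = 782.26 tonne/day.
SO2 in Q: m_A = 1310×0.791 + (1−0.350)·(1−0.899)·m_A, so m_A = 1036.2/0.9344 = 1109 tonne/day.
L = (1−0.899)×1109 + 782.26 = 894.27 tonne/day.
Purge J = 0.350×894.27 = 312.99 tonne/day.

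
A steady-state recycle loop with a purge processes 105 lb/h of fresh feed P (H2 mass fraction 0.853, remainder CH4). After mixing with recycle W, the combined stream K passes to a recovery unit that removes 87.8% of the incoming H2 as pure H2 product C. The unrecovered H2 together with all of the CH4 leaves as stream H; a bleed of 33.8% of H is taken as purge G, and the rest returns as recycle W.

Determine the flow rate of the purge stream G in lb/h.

19.45 lb/h

CH4 enters only via P and leaves only via the purge: 105×0.147 = 0.338×(CH4 in H), and the recovery unit passes all CH4, so CH4 in K = CH4 in H = 45.666 lb/h.
H2 in K: m_A = 105×0.853 + (1−0.338)·(1−0.878)·m_A, so m_A = 89.565/0.9192 = 97.434 lb/h.
H = (1−0.878)×97.434 + 45.666 = 57.553 lb/h.
Purge G = 0.338×57.553 = 19.453 lb/h.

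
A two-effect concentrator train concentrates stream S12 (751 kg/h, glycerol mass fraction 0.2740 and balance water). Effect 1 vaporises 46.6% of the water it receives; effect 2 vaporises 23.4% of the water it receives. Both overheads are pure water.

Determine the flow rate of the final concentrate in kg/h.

428.8 kg/h

water in feed = 751×0.726 = 545.23 kg/h.
After stage 1: water left = (1−0.466)×545.23 = 291.15; stream total = 496.92 kg/h.
After stage 2: water left = (1−0.234)×291.15 = 223.02; final concentrate = 428.8 kg/h.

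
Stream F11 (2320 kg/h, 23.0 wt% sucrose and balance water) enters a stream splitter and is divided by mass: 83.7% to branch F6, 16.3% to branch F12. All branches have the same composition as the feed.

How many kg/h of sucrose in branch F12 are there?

86.98 kg/h

Branch F12 total = 0.163×2320 = 378.16 kg/h.
sucrose in F12 = 0.230×378.16 = 86.977 kg/h.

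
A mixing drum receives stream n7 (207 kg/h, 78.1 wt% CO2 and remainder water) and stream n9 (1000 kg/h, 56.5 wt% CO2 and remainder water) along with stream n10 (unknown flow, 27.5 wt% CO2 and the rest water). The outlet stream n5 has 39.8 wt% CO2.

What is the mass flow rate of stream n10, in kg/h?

2002 kg/h

Let n10 be the unknown flow. Total out = 1207 + n10.
CO2 balance: 726.67 + 0.275·n10 = 0.398·(1207 + n10)
(0.275 − 0.398)·n10 = 0.398×1207 − 726.67 = -246.28
n10 = -246.28 / -0.123 = 2002.3 kg/h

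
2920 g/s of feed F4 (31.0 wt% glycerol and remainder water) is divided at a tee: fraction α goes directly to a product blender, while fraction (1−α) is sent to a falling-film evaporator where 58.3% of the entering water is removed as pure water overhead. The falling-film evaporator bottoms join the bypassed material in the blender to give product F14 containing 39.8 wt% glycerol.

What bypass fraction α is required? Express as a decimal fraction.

0.450

All 2920×0.310 = 905.2 g/s of glycerol reaches F14, so F14 = 905.2/0.398 = 2274.4 g/s and vapour = 645.63 g/s.
The evaporator receives (1−α)·2920 of feed at 0.690 water and removes 0.583 of that water:
0.583×0.690×(1−α)×2920 = 645.63
(1−α) = 645.63/1174.6 = 0.5496;  α = 0.4504.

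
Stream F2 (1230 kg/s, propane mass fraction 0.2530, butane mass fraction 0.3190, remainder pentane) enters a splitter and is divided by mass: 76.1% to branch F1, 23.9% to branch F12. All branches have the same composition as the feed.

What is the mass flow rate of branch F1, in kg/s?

Branch F1 flow = 0.761×1230 = 936.03 kg/s.

936 kg/s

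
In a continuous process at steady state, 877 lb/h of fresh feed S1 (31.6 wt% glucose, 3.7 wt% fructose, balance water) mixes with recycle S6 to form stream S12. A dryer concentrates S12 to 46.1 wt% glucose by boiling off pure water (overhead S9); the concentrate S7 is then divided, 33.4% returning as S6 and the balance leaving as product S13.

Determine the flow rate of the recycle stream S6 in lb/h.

301.5 lb/h

Overall glucose balance (none leaves overhead): glucose in fresh feed = glucose in product, i.e. 877×0.316 = (1−0.334)·S7·0.461.
S7 = 277.13/(0.461×0.666) = 902.63 lb/h.
Recycle S6 = 0.334×902.63 = 301.48 lb/h.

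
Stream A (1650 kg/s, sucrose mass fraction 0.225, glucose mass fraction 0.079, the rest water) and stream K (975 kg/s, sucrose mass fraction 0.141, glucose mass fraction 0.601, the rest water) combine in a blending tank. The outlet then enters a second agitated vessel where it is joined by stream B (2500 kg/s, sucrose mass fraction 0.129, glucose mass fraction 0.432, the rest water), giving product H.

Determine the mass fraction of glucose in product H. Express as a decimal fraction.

0.351

Overall, product flow = 5125 kg/s.
glucose in = 1650×0.079 + 975×0.601 + 2500×0.432 = 1796.3 kg/s.
glucose fraction in H = 0.351.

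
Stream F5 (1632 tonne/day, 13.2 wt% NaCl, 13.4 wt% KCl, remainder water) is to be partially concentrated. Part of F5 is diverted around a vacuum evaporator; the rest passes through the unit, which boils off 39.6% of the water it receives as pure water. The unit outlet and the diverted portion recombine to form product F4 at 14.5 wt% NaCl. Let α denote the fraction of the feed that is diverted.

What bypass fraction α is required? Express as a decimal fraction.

0.692

All 1632×0.132 = 215.42 tonne/day of NaCl reaches F4, so F4 = 215.42/0.145 = 1485.7 tonne/day and vapour = 146.32 tonne/day.
The evaporator receives (1−α)·1632 of feed at 0.734 water and removes 0.396 of that water:
0.396×0.734×(1−α)×1632 = 146.32
(1−α) = 146.32/474.36 = 0.3084;  α = 0.6916.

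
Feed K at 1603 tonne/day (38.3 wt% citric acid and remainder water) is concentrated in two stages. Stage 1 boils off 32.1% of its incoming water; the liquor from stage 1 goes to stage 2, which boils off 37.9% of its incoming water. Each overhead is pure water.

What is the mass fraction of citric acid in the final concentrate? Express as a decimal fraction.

water in feed = 1603×0.617 = 989.05 tonne/day.
After stage 1: water left = (1−0.321)×989.05 = 671.57; stream total = 1285.5 tonne/day.
After stage 2: water left = (1−0.379)×671.57 = 417.04; final concentrate = 1031 tonne/day.
citric acid fraction = 613.95/1031 = 0.5955.

0.5955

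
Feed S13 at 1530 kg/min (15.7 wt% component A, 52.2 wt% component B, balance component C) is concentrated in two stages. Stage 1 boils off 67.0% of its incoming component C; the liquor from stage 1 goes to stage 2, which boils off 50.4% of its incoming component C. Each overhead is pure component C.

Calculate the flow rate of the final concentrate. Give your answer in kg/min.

component C in feed = 1530×0.321 = 491.13 kg/min.
After stage 1: component C left = (1−0.670)×491.13 = 162.07; stream total = 1200.9 kg/min.
After stage 2: component C left = (1−0.504)×162.07 = 80.388; final concentrate = 1119.3 kg/min.

1119 kg/min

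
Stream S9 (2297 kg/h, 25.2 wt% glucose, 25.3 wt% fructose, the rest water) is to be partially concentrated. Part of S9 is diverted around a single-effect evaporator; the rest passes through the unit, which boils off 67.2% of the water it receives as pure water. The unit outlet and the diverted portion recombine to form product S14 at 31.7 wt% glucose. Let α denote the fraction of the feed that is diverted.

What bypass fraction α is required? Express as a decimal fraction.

0.384

All 2297×0.252 = 578.84 kg/h of glucose reaches S14, so S14 = 578.84/0.317 = 1826 kg/h and vapour = 470.99 kg/h.
The evaporator receives (1−α)·2297 of feed at 0.495 water and removes 0.672 of that water:
0.672×0.495×(1−α)×2297 = 470.99
(1−α) = 470.99/764.07 = 0.6164;  α = 0.3836.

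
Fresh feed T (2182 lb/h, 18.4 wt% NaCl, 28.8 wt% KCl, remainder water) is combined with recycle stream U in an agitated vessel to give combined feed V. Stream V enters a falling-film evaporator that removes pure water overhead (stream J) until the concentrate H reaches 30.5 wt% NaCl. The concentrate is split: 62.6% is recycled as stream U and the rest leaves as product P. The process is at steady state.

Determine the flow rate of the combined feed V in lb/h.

4385 lb/h

Overall NaCl balance (none leaves overhead): NaCl in fresh feed = NaCl in product, i.e. 2182×0.184 = (1−0.626)·H·0.305.
H = 401.49/(0.305×0.374) = 3519.7 lb/h.
Recycle U = 0.626×3519.7 = 2203.3 lb/h.
Combined feed V = 2182 + 2203.3 = 4385.3 lb/h.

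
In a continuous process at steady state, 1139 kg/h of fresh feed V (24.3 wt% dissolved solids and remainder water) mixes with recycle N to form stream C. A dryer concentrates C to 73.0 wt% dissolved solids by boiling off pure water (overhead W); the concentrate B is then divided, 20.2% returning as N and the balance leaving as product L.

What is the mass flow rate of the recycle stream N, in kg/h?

95.97 kg/h

Overall dissolved solids balance (none leaves overhead): dissolved solids in fresh feed = dissolved solids in product, i.e. 1139×0.243 = (1−0.202)·B·0.730.
B = 276.78/(0.730×0.798) = 475.12 kg/h.
Recycle N = 0.202×475.12 = 95.974 kg/h.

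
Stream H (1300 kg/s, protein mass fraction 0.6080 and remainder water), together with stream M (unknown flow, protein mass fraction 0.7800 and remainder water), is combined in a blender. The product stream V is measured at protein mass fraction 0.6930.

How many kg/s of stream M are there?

1270 kg/s

Let M be the unknown flow. Total out = 1300 + M.
protein balance: 790.4 + 0.780·M = 0.693·(1300 + M)
(0.780 − 0.693)·M = 0.693×1300 − 790.4 = 110.5
M = 110.5 / 0.087 = 1270.1 kg/s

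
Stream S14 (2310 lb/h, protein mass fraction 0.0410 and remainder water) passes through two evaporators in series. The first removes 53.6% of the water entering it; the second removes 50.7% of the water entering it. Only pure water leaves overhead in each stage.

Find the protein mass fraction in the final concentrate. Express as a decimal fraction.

0.1575

water in feed = 2310×0.959 = 2215.3 lb/h.
After stage 1: water left = (1−0.536)×2215.3 = 1027.9; stream total = 1122.6 lb/h.
After stage 2: water left = (1−0.507)×1027.9 = 506.75; final concentrate = 601.46 lb/h.
protein fraction = 94.71/601.46 = 0.1575.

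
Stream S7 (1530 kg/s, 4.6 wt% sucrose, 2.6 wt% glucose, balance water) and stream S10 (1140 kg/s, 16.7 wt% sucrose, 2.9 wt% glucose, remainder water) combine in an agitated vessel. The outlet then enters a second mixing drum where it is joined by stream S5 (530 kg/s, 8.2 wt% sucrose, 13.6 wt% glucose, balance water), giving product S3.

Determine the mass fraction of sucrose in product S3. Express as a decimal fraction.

Overall, product flow = 3200 kg/s.
sucrose in = 1530×0.046 + 1140×0.167 + 530×0.082 = 304.22 kg/s.
sucrose fraction in S3 = 0.095.

0.095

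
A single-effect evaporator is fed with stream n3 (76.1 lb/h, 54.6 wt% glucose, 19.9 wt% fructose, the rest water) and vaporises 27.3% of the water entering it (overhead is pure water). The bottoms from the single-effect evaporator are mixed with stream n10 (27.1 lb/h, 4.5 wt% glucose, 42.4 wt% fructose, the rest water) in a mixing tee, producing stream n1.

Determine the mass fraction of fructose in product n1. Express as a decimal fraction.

0.2720

Vapour removed = 0.273×0.255×76.1 = 5.2977 lb/h; concentrate = 70.802 lb/h.
fructose reaching the mixer = 15.144 (from concentrate) + 27.1×0.424 = 26.634 lb/h.
Product flow = 70.802 + 27.1 = 97.902 lb/h; fructose fraction = 0.2720.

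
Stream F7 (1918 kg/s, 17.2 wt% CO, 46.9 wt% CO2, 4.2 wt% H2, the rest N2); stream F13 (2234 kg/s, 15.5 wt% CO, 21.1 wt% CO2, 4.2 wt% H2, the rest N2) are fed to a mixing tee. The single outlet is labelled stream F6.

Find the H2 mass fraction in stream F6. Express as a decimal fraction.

0.042

Total flow out = 1918 + 2234 = 4152 kg/s.
H2 in = 1918×0.042 + 2234×0.042 = 174.38 kg/s.
H2 mass fraction in F6 = 174.38/4152 = 0.042.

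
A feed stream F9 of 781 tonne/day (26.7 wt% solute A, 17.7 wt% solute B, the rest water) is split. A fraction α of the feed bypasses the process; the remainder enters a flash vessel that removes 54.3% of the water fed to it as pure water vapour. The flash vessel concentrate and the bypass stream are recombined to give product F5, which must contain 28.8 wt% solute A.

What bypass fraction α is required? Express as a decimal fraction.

All 781×0.267 = 208.53 tonne/day of solute A reaches F5, so F5 = 208.53/0.288 = 724.05 tonne/day and vapour = 56.948 tonne/day.
The evaporator receives (1−α)·781 of feed at 0.556 water and removes 0.543 of that water:
0.543×0.556×(1−α)×781 = 56.948
(1−α) = 56.948/235.79 = 0.2415;  α = 0.7585.

0.758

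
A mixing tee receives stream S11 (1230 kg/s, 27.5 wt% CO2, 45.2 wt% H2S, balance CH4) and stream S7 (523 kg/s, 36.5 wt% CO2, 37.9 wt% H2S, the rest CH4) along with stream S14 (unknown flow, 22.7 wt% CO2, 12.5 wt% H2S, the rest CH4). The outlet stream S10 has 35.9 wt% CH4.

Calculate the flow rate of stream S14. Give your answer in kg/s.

552.4 kg/s

Let S14 be the unknown flow. Total out = 1753 + S14.
CH4 balance: 469.68 + 0.648·S14 = 0.359·(1753 + S14)
(0.648 − 0.359)·S14 = 0.359×1753 − 469.68 = 159.65
S14 = 159.65 / 0.289 = 552.42 kg/s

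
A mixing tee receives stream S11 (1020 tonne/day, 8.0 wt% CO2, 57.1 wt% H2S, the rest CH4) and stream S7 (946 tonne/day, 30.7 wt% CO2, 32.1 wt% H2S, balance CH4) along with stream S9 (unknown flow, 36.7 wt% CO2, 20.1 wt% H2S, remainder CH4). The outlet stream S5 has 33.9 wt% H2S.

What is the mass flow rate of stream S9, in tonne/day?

1591 tonne/day

Let S9 be the unknown flow. Total out = 1966 + S9.
H2S balance: 886.09 + 0.201·S9 = 0.339·(1966 + S9)
(0.201 − 0.339)·S9 = 0.339×1966 − 886.09 = -219.61
S9 = -219.61 / -0.138 = 1591.4 tonne/day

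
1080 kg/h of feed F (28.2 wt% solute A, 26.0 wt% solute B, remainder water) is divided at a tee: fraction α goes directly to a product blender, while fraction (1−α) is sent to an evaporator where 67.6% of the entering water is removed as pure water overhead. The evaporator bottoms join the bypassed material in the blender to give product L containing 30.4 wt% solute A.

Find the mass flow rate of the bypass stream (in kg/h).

All 1080×0.282 = 304.56 kg/h of solute A reaches L, so L = 304.56/0.304 = 1001.8 kg/h and vapour = 78.158 kg/h.
The evaporator receives (1−α)·1080 of feed at 0.458 water and removes 0.676 of that water:
0.676×0.458×(1−α)×1080 = 78.158
(1−α) = 78.158/334.38 = 0.2337;  α = 0.7663.
Bypass flow = 0.7663×1080 = 827.56 kg/h.

827.6 kg/h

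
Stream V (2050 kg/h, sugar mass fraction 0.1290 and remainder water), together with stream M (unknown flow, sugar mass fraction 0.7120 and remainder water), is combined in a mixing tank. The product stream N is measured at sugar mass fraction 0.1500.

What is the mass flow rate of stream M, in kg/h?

76.6 kg/h

Let M be the unknown flow. Total out = 2050 + M.
sugar balance: 264.45 + 0.712·M = 0.150·(2050 + M)
(0.712 − 0.150)·M = 0.150×2050 − 264.45 = 43.05
M = 43.05 / 0.562 = 76.601 kg/h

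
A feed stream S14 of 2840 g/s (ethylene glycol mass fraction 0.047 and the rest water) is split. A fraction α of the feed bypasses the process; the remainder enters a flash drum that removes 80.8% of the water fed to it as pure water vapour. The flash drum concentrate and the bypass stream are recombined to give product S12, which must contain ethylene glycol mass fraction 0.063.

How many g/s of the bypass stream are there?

1903 g/s

All 2840×0.047 = 133.48 g/s of ethylene glycol reaches S12, so S12 = 133.48/0.063 = 2118.7 g/s and vapour = 721.27 g/s.
The evaporator receives (1−α)·2840 of feed at 0.953 water and removes 0.808 of that water:
0.808×0.953×(1−α)×2840 = 721.27
(1−α) = 721.27/2186.9 = 0.3298;  α = 0.6702.
Bypass flow = 0.6702×2840 = 1903.3 g/s.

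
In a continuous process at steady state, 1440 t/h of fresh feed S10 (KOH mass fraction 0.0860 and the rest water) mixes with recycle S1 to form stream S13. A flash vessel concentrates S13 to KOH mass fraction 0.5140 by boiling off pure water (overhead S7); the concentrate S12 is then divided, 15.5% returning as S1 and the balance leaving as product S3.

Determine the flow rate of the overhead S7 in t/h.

Overall KOH balance (none leaves overhead): KOH in fresh feed = KOH in product, i.e. 1440×0.086 = (1−0.155)·S12·0.514.
S12 = 123.84/(0.514×0.845) = 285.13 t/h.
Recycle S1 = 0.155×285.13 = 44.195 t/h.
Combined feed S13 = 1440 + 44.195 = 1484.2 t/h.
Overhead S7 = S13 − S12 = 1484.2 − 285.13 = 1199.1 t/h.

1199 t/h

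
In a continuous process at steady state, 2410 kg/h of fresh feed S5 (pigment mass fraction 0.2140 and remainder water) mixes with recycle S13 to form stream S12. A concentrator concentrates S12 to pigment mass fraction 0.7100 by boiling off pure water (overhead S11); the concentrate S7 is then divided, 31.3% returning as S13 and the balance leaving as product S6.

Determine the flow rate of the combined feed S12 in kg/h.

Overall pigment balance (none leaves overhead): pigment in fresh feed = pigment in product, i.e. 2410×0.214 = (1−0.313)·S7·0.710.
S7 = 515.74/(0.710×0.687) = 1057.3 kg/h.
Recycle S13 = 0.313×1057.3 = 330.95 kg/h.
Combined feed S12 = 2410 + 330.95 = 2740.9 kg/h.

2741 kg/h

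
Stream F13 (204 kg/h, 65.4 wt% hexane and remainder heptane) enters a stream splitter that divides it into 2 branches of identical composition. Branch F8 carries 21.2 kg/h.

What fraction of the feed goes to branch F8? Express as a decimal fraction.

Fraction to F8 = 21.2/204 = 0.1039.

0.104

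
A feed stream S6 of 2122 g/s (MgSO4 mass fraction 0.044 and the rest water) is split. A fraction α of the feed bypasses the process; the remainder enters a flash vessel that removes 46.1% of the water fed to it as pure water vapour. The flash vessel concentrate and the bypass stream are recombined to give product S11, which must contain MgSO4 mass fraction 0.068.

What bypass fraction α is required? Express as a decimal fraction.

0.199

All 2122×0.044 = 93.368 g/s of MgSO4 reaches S11, so S11 = 93.368/0.068 = 1373.1 g/s and vapour = 748.94 g/s.
The evaporator receives (1−α)·2122 of feed at 0.956 water and removes 0.461 of that water:
0.461×0.956×(1−α)×2122 = 748.94
(1−α) = 748.94/935.2 = 0.8008;  α = 0.1992.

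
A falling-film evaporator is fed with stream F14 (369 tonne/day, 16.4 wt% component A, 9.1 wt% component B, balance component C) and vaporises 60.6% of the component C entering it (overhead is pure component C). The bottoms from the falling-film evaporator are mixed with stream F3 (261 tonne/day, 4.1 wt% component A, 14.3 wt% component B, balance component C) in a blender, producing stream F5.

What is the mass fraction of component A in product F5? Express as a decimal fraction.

0.1537

Vapour removed = 0.606×0.745×369 = 166.59 tonne/day; concentrate = 202.41 tonne/day.
component A reaching the mixer = 60.516 (from concentrate) + 261×0.041 = 71.217 tonne/day.
Product flow = 202.41 + 261 = 463.41 tonne/day; component A fraction = 0.1537.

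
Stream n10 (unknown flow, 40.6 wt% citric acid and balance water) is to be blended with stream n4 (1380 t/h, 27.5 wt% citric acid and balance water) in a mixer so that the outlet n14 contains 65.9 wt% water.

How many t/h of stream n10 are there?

1401 t/h

Let n10 be the unknown flow. Total out = 1380 + n10.
water balance: 1000.5 + 0.594·n10 = 0.659·(1380 + n10)
(0.594 − 0.659)·n10 = 0.659×1380 − 1000.5 = -91.08
n10 = -91.08 / -0.065 = 1401.2 t/h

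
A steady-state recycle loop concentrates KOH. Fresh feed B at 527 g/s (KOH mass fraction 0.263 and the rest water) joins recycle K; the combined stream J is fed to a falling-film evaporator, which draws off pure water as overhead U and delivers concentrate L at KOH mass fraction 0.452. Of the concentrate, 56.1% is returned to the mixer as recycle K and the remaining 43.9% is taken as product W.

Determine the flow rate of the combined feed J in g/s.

918.9 g/s

Overall KOH balance (none leaves overhead): KOH in fresh feed = KOH in product, i.e. 527×0.263 = (1−0.561)·L·0.452.
L = 138.6/(0.452×0.439) = 698.5 g/s.
Recycle K = 0.561×698.5 = 391.86 g/s.
Combined feed J = 527 + 391.86 = 918.86 g/s.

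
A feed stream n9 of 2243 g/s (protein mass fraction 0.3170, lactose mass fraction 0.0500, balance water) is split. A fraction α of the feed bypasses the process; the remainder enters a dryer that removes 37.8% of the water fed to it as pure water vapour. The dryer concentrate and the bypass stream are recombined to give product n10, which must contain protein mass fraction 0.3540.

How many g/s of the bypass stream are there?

1263 g/s

All 2243×0.317 = 711.03 g/s of protein reaches n10, so n10 = 711.03/0.354 = 2008.6 g/s and vapour = 234.44 g/s.
The evaporator receives (1−α)·2243 of feed at 0.633 water and removes 0.378 of that water:
0.378×0.633×(1−α)×2243 = 234.44
(1−α) = 234.44/536.69 = 0.4368;  α = 0.5632.
Bypass flow = 0.5632×2243 = 1263.2 g/s.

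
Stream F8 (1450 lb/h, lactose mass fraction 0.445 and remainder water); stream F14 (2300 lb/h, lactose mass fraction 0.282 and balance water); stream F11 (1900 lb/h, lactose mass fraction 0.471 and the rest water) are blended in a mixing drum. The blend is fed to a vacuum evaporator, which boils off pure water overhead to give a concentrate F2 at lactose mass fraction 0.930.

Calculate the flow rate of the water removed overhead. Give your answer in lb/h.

3297 lb/h

lactose entering = 1450×0.445 + 2300×0.282 + 1900×0.471 = 2188.8 lb/h.
All lactose reports to F2, so F2 = 2188.8/0.930 = 2353.5 lb/h.
Total feed = 5650 lb/h; overhead = 5650 − 2353.5 = 3296.5 lb/h.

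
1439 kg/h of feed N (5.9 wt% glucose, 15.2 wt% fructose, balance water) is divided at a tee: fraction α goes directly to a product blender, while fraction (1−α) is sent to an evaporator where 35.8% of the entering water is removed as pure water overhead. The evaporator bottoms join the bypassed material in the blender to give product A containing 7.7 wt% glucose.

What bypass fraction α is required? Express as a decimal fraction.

All 1439×0.059 = 84.901 kg/h of glucose reaches A, so A = 84.901/0.077 = 1102.6 kg/h and vapour = 336.39 kg/h.
The evaporator receives (1−α)·1439 of feed at 0.789 water and removes 0.358 of that water:
0.358×0.789×(1−α)×1439 = 336.39
(1−α) = 336.39/406.46 = 0.8276;  α = 0.1724.

0.172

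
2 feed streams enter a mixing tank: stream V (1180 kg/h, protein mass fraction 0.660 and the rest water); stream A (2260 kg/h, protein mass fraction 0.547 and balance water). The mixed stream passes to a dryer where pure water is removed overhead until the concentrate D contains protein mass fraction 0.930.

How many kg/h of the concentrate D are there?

protein entering = 1180×0.660 + 2260×0.547 = 2015 kg/h.
All protein reports to D, so D = 2015/0.930 = 2166.7 kg/h.

2167 kg/h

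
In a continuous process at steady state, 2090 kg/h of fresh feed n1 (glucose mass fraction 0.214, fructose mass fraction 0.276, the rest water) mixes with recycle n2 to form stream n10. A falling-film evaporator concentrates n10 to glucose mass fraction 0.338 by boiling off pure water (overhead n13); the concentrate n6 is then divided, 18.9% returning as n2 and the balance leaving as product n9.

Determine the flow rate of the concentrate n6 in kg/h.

Overall glucose balance (none leaves overhead): glucose in fresh feed = glucose in product, i.e. 2090×0.214 = (1−0.189)·n6·0.338.
n6 = 447.26/(0.338×0.811) = 1631.6 kg/h.

1632 kg/h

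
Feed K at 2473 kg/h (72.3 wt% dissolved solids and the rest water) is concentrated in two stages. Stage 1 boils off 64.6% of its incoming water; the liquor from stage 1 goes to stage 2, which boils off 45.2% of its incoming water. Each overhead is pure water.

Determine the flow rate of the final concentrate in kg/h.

water in feed = 2473×0.277 = 685.02 kg/h.
After stage 1: water left = (1−0.646)×685.02 = 242.5; stream total = 2030.5 kg/h.
After stage 2: water left = (1−0.452)×242.5 = 132.89; final concentrate = 1920.9 kg/h.

1921 kg/h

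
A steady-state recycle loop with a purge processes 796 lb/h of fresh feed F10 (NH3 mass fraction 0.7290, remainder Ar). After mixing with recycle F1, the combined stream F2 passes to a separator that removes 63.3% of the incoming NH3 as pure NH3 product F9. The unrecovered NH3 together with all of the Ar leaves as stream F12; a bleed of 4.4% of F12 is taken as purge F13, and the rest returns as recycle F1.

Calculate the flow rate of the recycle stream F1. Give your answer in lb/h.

Ar enters only via F10 and leaves only via the purge: 796×0.271 = 0.044×(Ar in F12), and the separator passes all Ar, so Ar in F2 = Ar in F12 = 4902.6 lb/h.
NH3 in F2: m_A = 796×0.729 + (1−0.044)·(1−0.633)·m_A, so m_A = 580.28/0.6491 = 893.92 lb/h.
F12 = (1−0.633)×893.92 + 4902.6 = 5230.7 lb/h.
Recycle F1 = (1−0.044)×5230.7 = 5000.6 lb/h.

5001 lb/h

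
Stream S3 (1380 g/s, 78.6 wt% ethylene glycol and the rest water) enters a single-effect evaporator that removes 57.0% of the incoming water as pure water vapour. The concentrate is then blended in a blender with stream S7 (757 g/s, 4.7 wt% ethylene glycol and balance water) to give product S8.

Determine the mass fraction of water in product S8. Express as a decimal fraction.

0.4310

Vapour removed = 0.570×0.214×1380 = 168.33 g/s; concentrate = 1211.7 g/s.
water reaching the mixer = 126.99 (from concentrate) + 757×0.953 = 848.41 g/s.
Product flow = 1211.7 + 757 = 1968.7 g/s; water fraction = 0.4310.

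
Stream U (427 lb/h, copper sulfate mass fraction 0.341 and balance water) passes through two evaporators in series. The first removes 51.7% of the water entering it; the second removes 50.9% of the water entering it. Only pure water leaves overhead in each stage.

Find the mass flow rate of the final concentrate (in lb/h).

212.3 lb/h

water in feed = 427×0.659 = 281.39 lb/h.
After stage 1: water left = (1−0.517)×281.39 = 135.91; stream total = 281.52 lb/h.
After stage 2: water left = (1−0.509)×135.91 = 66.733; final concentrate = 212.34 lb/h.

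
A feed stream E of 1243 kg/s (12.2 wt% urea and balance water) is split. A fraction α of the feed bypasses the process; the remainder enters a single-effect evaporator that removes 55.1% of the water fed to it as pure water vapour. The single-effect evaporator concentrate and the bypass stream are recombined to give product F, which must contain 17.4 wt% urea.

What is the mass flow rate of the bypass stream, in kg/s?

All 1243×0.122 = 151.65 kg/s of urea reaches F, so F = 151.65/0.174 = 871.53 kg/s and vapour = 371.47 kg/s.
The evaporator receives (1−α)·1243 of feed at 0.878 water and removes 0.551 of that water:
0.551×0.878×(1−α)×1243 = 371.47
(1−α) = 371.47/601.34 = 0.6177;  α = 0.3823.
Bypass flow = 0.3823×1243 = 475.15 kg/s.

475.1 kg/s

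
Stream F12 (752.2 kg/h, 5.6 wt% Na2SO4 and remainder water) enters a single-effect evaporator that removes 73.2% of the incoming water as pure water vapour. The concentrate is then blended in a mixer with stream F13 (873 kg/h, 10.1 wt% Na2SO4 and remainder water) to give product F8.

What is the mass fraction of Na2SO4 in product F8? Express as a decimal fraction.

0.118

Vapour removed = 0.732×0.944×752.2 = 519.78 kg/h; concentrate = 232.42 kg/h.
Na2SO4 reaching the mixer = 42.123 (from concentrate) + 873×0.101 = 130.3 kg/h.
Product flow = 232.42 + 873 = 1105.4 kg/h; Na2SO4 fraction = 0.118.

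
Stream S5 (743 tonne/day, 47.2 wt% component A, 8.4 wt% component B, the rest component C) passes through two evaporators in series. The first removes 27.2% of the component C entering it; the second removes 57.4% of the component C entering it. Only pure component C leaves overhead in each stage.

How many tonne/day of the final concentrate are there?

component C in feed = 743×0.444 = 329.89 tonne/day.
After stage 1: component C left = (1−0.272)×329.89 = 240.16; stream total = 653.27 tonne/day.
After stage 2: component C left = (1−0.574)×240.16 = 102.31; final concentrate = 515.42 tonne/day.

515.4 tonne/day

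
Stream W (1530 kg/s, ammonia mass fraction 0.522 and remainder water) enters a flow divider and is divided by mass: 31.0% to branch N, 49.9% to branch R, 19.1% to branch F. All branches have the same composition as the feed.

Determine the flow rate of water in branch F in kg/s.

Branch F total = 0.191×1530 = 292.23 kg/s.
water in F = 0.478×292.23 = 139.69 kg/s.

139.7 kg/s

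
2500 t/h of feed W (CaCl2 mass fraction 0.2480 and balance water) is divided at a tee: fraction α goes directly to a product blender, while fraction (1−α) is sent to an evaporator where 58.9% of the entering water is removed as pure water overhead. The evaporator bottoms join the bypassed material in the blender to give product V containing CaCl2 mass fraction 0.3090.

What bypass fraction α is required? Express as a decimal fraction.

0.554

All 2500×0.248 = 620 t/h of CaCl2 reaches V, so V = 620/0.309 = 2006.5 t/h and vapour = 493.53 t/h.
The evaporator receives (1−α)·2500 of feed at 0.752 water and removes 0.589 of that water:
0.589×0.752×(1−α)×2500 = 493.53
(1−α) = 493.53/1107.3 = 0.4457;  α = 0.5543.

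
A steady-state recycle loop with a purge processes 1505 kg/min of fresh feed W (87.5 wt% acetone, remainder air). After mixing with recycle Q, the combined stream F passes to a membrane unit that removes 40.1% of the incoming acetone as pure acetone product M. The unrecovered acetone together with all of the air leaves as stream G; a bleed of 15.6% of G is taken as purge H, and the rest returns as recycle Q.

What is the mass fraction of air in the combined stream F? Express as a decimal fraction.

air enters only via W and leaves only via the purge: 1505×0.125 = 0.156×(air in G), and the membrane unit passes all air, so air in F = air in G = 1205.9 kg/min.
acetone in F: m_A = 1505×0.875 + (1−0.156)·(1−0.401)·m_A, so m_A = 1316.9/0.4944 = 2663.3 kg/min.
F = 2663.3 + 1205.9 = 3869.3 kg/min.
air fraction in F = 1205.9/3869.3 = 0.312.

0.312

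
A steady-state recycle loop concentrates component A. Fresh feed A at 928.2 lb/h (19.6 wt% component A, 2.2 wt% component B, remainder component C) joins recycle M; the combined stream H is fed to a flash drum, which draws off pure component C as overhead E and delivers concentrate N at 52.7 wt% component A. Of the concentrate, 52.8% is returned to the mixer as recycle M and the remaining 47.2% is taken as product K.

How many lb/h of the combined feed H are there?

1314 lb/h

Overall component A balance (none leaves overhead): component A in fresh feed = component A in product, i.e. 928.2×0.196 = (1−0.528)·N·0.527.
N = 181.93/(0.527×0.472) = 731.38 lb/h.
Recycle M = 0.528×731.38 = 386.17 lb/h.
Combined feed H = 928.2 + 386.17 = 1314.4 lb/h.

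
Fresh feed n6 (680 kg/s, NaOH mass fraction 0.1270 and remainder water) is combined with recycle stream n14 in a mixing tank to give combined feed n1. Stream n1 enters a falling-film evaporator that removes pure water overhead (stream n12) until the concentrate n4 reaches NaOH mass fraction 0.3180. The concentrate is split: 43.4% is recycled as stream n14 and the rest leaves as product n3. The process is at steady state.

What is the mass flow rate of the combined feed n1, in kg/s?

888.2 kg/s

Overall NaOH balance (none leaves overhead): NaOH in fresh feed = NaOH in product, i.e. 680×0.127 = (1−0.434)·n4·0.318.
n4 = 86.36/(0.318×0.566) = 479.81 kg/s.
Recycle n14 = 0.434×479.81 = 208.24 kg/s.
Combined feed n1 = 680 + 208.24 = 888.24 kg/s.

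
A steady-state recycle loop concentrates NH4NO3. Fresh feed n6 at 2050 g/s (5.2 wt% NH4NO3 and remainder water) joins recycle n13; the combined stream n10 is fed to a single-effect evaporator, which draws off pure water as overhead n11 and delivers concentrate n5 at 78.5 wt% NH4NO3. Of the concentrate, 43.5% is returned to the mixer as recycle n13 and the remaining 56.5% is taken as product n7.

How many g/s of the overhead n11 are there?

1914 g/s

Overall NH4NO3 balance (none leaves overhead): NH4NO3 in fresh feed = NH4NO3 in product, i.e. 2050×0.052 = (1−0.435)·n5·0.785.
n5 = 106.6/(0.785×0.565) = 240.35 g/s.
Recycle n13 = 0.435×240.35 = 104.55 g/s.
Combined feed n10 = 2050 + 104.55 = 2154.6 g/s.
Overhead n11 = n10 − n5 = 2154.6 − 240.35 = 1914.2 g/s.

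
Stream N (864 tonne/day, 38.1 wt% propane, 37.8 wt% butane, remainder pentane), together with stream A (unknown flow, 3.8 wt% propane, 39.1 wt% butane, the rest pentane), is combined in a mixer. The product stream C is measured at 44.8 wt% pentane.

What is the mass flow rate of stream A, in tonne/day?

1454 tonne/day

Let A be the unknown flow. Total out = 864 + A.
pentane balance: 208.22 + 0.571·A = 0.448·(864 + A)
(0.571 − 0.448)·A = 0.448×864 − 208.22 = 178.85
A = 178.85 / 0.123 = 1454 tonne/day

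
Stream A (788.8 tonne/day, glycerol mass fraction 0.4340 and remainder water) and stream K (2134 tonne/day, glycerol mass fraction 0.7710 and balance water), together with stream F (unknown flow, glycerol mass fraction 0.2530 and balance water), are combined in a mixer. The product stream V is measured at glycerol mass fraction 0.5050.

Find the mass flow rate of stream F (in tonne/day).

2030 tonne/day

Let F be the unknown flow. Total out = 2922.8 + F.
glycerol balance: 1987.7 + 0.253·F = 0.505·(2922.8 + F)
(0.253 − 0.505)·F = 0.505×2922.8 − 1987.7 = -511.64
F = -511.64 / -0.252 = 2030.3 tonne/day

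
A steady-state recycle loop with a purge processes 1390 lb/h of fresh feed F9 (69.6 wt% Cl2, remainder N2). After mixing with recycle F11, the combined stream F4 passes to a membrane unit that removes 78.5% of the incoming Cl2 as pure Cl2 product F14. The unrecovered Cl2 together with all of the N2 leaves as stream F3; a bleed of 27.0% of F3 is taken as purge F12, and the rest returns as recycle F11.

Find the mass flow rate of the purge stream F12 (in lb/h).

489.2 lb/h

N2 enters only via F9 and leaves only via the purge: 1390×0.304 = 0.270×(N2 in F3), and the membrane unit passes all N2, so N2 in F4 = N2 in F3 = 1565 lb/h.
Cl2 in F4: m_A = 1390×0.696 + (1−0.270)·(1−0.785)·m_A, so m_A = 967.44/0.8431 = 1147.5 lb/h.
F3 = (1−0.785)×1147.5 + 1565 = 1811.8 lb/h.
Purge F12 = 0.270×1811.8 = 489.18 lb/h.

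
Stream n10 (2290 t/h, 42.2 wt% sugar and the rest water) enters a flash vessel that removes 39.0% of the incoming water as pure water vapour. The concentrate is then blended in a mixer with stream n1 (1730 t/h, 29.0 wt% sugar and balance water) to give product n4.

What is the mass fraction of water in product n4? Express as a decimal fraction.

Vapour removed = 0.390×0.578×2290 = 516.21 t/h; concentrate = 1773.8 t/h.
water reaching the mixer = 807.41 (from concentrate) + 1730×0.710 = 2035.7 t/h.
Product flow = 1773.8 + 1730 = 3503.8 t/h; water fraction = 0.5810.

0.5810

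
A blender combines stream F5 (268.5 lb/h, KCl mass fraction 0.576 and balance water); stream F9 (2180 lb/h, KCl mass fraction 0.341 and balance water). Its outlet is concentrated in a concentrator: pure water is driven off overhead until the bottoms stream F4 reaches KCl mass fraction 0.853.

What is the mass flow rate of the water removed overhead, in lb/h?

KCl entering = 268.5×0.576 + 2180×0.341 = 898.04 lb/h.
All KCl reports to F4, so F4 = 898.04/0.853 = 1052.8 lb/h.
Total feed = 2448.5 lb/h; overhead = 2448.5 − 1052.8 = 1395.7 lb/h.

1396 lb/h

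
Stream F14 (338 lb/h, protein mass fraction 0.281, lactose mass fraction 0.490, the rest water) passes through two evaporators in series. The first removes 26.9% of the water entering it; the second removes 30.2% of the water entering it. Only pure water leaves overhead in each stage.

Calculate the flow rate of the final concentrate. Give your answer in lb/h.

300.1 lb/h

water in feed = 338×0.229 = 77.402 lb/h.
After stage 1: water left = (1−0.269)×77.402 = 56.581; stream total = 317.18 lb/h.
After stage 2: water left = (1−0.302)×56.581 = 39.493; final concentrate = 300.09 lb/h.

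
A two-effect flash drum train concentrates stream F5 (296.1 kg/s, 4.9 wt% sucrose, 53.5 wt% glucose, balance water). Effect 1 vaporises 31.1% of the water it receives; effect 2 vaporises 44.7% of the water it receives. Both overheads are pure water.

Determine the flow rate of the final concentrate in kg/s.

219.9 kg/s

water in feed = 296.1×0.416 = 123.18 kg/s.
After stage 1: water left = (1−0.311)×123.18 = 84.869; stream total = 257.79 kg/s.
After stage 2: water left = (1−0.447)×84.869 = 46.933; final concentrate = 219.86 kg/s.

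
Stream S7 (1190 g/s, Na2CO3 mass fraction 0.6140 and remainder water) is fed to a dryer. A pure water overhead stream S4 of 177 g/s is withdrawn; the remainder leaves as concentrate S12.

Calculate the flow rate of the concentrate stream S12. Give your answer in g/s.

Concentrate = 1190 − 177 = 1013 g/s.

1013 g/s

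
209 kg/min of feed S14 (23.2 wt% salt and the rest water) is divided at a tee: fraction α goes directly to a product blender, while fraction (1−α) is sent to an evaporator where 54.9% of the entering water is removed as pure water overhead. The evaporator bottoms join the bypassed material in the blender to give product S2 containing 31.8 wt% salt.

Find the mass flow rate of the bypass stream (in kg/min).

All 209×0.232 = 48.488 kg/min of salt reaches S2, so S2 = 48.488/0.318 = 152.48 kg/min and vapour = 56.522 kg/min.
The evaporator receives (1−α)·209 of feed at 0.768 water and removes 0.549 of that water:
0.549×0.768×(1−α)×209 = 56.522
(1−α) = 56.522/88.121 = 0.6414;  α = 0.3586.
Bypass flow = 0.3586×209 = 74.945 kg/min.

74.94 kg/min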